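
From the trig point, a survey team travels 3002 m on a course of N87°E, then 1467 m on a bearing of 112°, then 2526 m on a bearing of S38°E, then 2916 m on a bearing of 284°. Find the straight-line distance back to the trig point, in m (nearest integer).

Leg 1 (N87°E, 3002 m): east 3002 sin 87° = 2997.89, north 3002 cos 87° = 157.11
Leg 2 (112°, 1467 m): east 1467 sin 112° = 1360.18, north 1467 cos 112° = -549.55
Leg 3 (S38°E, 2526 m): east 2526 sin 142° = 1555.16, north 2526 cos 142° = -1990.52
Leg 4 (284°, 2916 m): east 2916 sin 284° = -2829.38, north 2916 cos 284° = 705.44
Net: 3083.84 east, -1677.51 north. Distance = √((3083.84)² + (-1677.51)²) = 3510.572 m.

3511 m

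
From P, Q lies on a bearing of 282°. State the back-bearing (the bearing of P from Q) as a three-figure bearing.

Back-bearing = 282° − 180° = 102°.

102°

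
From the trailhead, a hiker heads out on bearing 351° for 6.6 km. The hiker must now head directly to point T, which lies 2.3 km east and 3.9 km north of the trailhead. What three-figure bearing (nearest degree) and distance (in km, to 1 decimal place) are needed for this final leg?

128°, 4.2 km

Leg 1 (351°, 6.6 km): east 6.6 sin 351° = -1.03, north 6.6 cos 351° = 6.52
Current position: (-1.03, 6.52). Target: (2.3, 3.9). Remaining: Δeast = 3.33, Δnorth = -2.62.
Bearing = atan2(3.33, -2.62) mod 360° = 128.16°; distance = √((3.33)² + (-2.62)²) = 4.238 km.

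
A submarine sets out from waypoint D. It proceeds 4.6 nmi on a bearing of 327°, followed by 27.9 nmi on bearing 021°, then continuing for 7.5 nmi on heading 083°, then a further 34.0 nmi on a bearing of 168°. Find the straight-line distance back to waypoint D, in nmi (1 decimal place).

22.1 nmi

Leg 1 (327°, 4.6 nmi): east 4.6 sin 327° = -2.51, north 4.6 cos 327° = 3.86
Leg 2 (021°, 27.9 nmi): east 27.9 sin 21° = 10.00, north 27.9 cos 21° = 26.05
Leg 3 (083°, 7.5 nmi): east 7.5 sin 83° = 7.44, north 7.5 cos 83° = 0.91
Leg 4 (168°, 34.0 nmi): east 34.0 sin 168° = 7.07, north 34.0 cos 168° = -33.26
Net: 22.01 east, -2.44 north. Distance = √((22.01)² + (-2.44)²) = 22.141 nmi.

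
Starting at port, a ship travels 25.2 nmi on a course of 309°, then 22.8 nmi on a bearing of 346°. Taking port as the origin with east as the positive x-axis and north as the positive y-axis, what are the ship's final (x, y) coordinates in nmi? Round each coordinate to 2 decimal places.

(-25.10, 37.98)

Leg 1 (309°, 25.2 nmi): east 25.2 sin 309° = -19.58, north 25.2 cos 309° = 15.86
Leg 2 (346°, 22.8 nmi): east 22.8 sin 346° = -5.52, north 22.8 cos 346° = 22.12
Summing: -25.10 nmi east, 37.98 nmi north → (-25.10, 37.98).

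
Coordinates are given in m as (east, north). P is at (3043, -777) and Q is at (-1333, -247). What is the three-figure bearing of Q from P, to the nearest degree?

277°

Δeast = -1333 − 3043 = -4376.00; Δnorth = -247 − -777 = 530.00.
Bearing = atan2(Δeast, Δnorth) mod 360° = 276.91° ≈ 277°.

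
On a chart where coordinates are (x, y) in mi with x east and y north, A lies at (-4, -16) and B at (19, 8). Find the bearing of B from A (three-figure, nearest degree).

044°

Δeast = 19 − -4 = 23.00; Δnorth = 8 − -16 = 24.00.
Bearing = atan2(Δeast, Δnorth) mod 360° = 43.78° ≈ 044°.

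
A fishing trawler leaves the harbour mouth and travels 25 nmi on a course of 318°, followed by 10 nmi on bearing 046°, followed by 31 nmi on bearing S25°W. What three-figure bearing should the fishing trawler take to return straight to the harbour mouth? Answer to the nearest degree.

Leg 1 (318°, 25 nmi): east 25 sin 318° = -16.73, north 25 cos 318° = 18.58
Leg 2 (046°, 10 nmi): east 10 sin 46° = 7.19, north 10 cos 46° = 6.95
Leg 3 (S25°W, 31 nmi): east 31 sin 205° = -13.10, north 31 cos 205° = -28.10
Net displacement: -22.64 east, -2.57 north. Direction back to start is (22.64, 2.57): bearing = atan2(22.64, 2.57) mod 360° = 83.52° ≈ 084°.

084°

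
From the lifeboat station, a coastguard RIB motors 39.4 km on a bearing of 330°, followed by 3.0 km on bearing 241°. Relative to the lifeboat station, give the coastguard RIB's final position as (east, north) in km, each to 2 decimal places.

Leg 1 (330°, 39.4 km): east 39.4 sin 330° = -19.70, north 39.4 cos 330° = 34.12
Leg 2 (241°, 3.0 km): east 3.0 sin 241° = -2.62, north 3.0 cos 241° = -1.45
Summing: -22.32 km east, 32.67 km north → (-22.32, 32.67).

(-22.32, 32.67)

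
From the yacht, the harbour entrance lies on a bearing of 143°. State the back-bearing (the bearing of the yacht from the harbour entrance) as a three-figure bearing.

323°

Back-bearing = 143° + 180° = 323°.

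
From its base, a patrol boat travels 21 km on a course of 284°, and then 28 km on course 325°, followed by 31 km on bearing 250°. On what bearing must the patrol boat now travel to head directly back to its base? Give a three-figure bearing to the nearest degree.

105°

Leg 1 (284°, 21 km): east 21 sin 284° = -20.38, north 21 cos 284° = 5.08
Leg 2 (325°, 28 km): east 28 sin 325° = -16.06, north 28 cos 325° = 22.94
Leg 3 (250°, 31 km): east 31 sin 250° = -29.13, north 31 cos 250° = -10.60
Net displacement: -65.57 east, 17.41 north. Direction back to start is (65.57, -17.41): bearing = atan2(65.57, -17.41) mod 360° = 104.87° ≈ 105°.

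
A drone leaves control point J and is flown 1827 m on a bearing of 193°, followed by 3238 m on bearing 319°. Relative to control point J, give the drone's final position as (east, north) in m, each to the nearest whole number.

Leg 1 (193°, 1827 m): east 1827 sin 193° = -410.99, north 1827 cos 193° = -1780.17
Leg 2 (319°, 3238 m): east 3238 sin 319° = -2124.32, north 3238 cos 319° = 2443.75
Summing: -2535.30 m east, 663.58 m north → (-2535, 664).

(-2535, 664)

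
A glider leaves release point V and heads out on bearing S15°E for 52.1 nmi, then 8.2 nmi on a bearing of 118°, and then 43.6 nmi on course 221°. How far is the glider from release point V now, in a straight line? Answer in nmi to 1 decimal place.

87.4 nmi

Leg 1 (S15°E, 52.1 nmi): east 52.1 sin 165° = 13.48, north 52.1 cos 165° = -50.32
Leg 2 (118°, 8.2 nmi): east 8.2 sin 118° = 7.24, north 8.2 cos 118° = -3.85
Leg 3 (221°, 43.6 nmi): east 43.6 sin 221° = -28.60, north 43.6 cos 221° = -32.91
Net: -7.88 east, -87.08 north. Distance = √((-7.88)² + (-87.08)²) = 87.436 nmi.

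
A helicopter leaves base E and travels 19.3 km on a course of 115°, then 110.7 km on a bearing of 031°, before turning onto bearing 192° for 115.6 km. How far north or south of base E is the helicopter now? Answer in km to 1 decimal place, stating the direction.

26.3 km south

Leg 1 (115°, 19.3 km): east 19.3 sin 115° = 17.49, north 19.3 cos 115° = -8.16
Leg 2 (031°, 110.7 km): east 110.7 sin 31° = 57.01, north 110.7 cos 31° = 94.89
Leg 3 (192°, 115.6 km): east 115.6 sin 192° = -24.03, north 115.6 cos 192° = -113.07
Net north component: -26.34 km.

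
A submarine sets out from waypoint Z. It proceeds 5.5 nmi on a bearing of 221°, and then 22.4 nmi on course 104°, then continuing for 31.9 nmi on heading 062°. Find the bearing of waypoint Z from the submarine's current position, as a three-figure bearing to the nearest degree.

263°

Leg 1 (221°, 5.5 nmi): east 5.5 sin 221° = -3.61, north 5.5 cos 221° = -4.15
Leg 2 (104°, 22.4 nmi): east 22.4 sin 104° = 21.73, north 22.4 cos 104° = -5.42
Leg 3 (062°, 31.9 nmi): east 31.9 sin 62° = 28.17, north 31.9 cos 62° = 14.98
Net displacement: 46.29 east, 5.41 north. Direction back to start is (-46.29, -5.41): bearing = atan2(-46.29, -5.41) mod 360° = 263.34° ≈ 263°.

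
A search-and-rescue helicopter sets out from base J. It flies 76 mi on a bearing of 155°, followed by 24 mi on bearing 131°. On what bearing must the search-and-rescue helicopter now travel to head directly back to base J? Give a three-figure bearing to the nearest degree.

Leg 1 (155°, 76 mi): east 76 sin 155° = 32.12, north 76 cos 155° = -68.88
Leg 2 (131°, 24 mi): east 24 sin 131° = 18.11, north 24 cos 131° = -15.75
Net displacement: 50.23 east, -84.62 north. Direction back to start is (-50.23, 84.62): bearing = atan2(-50.23, 84.62) mod 360° = 329.31° ≈ 329°.

329°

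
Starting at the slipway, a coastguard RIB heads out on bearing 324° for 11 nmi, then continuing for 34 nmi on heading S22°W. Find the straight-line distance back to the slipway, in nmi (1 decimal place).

Leg 1 (324°, 11 nmi): east 11 sin 324° = -6.47, north 11 cos 324° = 8.90
Leg 2 (S22°W, 34 nmi): east 34 sin 202° = -12.74, north 34 cos 202° = -31.52
Net: -19.20 east, -22.63 north. Distance = √((-19.20)² + (-22.63)²) = 29.675 nmi.

29.7 nmi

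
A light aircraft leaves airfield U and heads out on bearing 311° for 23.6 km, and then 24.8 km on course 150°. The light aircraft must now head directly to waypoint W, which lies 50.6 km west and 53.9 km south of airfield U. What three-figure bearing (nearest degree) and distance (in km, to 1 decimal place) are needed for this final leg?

Leg 1 (311°, 23.6 km): east 23.6 sin 311° = -17.81, north 23.6 cos 311° = 15.48
Leg 2 (150°, 24.8 km): east 24.8 sin 150° = 12.40, north 24.8 cos 150° = -21.48
Current position: (-5.41, -5.99). Target: (-50.6, -53.9). Remaining: Δeast = -45.19, Δnorth = -47.91.
Bearing = atan2(-45.19, -47.91) mod 360° = 223.33°; distance = √((-45.19)² + (-47.91)²) = 65.856 km.

223°, 65.9 km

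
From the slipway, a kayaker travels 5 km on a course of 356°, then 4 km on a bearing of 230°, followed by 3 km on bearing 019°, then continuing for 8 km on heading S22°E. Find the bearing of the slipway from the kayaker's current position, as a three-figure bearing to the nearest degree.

Leg 1 (356°, 5 km): east 5 sin 356° = -0.35, north 5 cos 356° = 4.99
Leg 2 (230°, 4 km): east 4 sin 230° = -3.06, north 4 cos 230° = -2.57
Leg 3 (019°, 3 km): east 3 sin 19° = 0.98, north 3 cos 19° = 2.84
Leg 4 (S22°E, 8 km): east 8 sin 158° = 3.00, north 8 cos 158° = -7.42
Net displacement: 0.56 east, -2.16 north. Direction back to start is (-0.56, 2.16): bearing = atan2(-0.56, 2.16) mod 360° = 345.48° ≈ 345°.

345°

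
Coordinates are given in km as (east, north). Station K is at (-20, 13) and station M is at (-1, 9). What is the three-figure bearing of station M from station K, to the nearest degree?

Δeast = -1 − -20 = 19.00; Δnorth = 9 − 13 = -4.00.
Bearing = atan2(Δeast, Δnorth) mod 360° = 101.89° ≈ 102°.

102°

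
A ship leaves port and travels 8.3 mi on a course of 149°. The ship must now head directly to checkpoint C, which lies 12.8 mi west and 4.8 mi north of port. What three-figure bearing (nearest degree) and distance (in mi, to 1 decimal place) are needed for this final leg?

305°, 20.8 mi

Leg 1 (149°, 8.3 mi): east 8.3 sin 149° = 4.27, north 8.3 cos 149° = -7.11
Current position: (4.27, -7.11). Target: (-12.8, 4.8). Remaining: Δeast = -17.07, Δnorth = 11.91.
Bearing = atan2(-17.07, 11.91) mod 360° = 304.91°; distance = √((-17.07)² + (11.91)²) = 20.821 mi.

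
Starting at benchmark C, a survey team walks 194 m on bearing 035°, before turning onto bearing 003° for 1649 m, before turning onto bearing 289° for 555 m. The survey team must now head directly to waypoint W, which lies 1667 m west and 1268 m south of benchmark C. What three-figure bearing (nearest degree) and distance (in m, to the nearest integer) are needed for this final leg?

202°, 3519 m

Leg 1 (035°, 194 m): east 194 sin 35° = 111.27, north 194 cos 35° = 158.92
Leg 2 (003°, 1649 m): east 1649 sin 3° = 86.30, north 1649 cos 3° = 1646.74
Leg 3 (289°, 555 m): east 555 sin 289° = -524.76, north 555 cos 289° = 180.69
Current position: (-327.19, 1986.35). Target: (-1667, -1268). Remaining: Δeast = -1339.81, Δnorth = -3254.35.
Bearing = atan2(-1339.81, -3254.35) mod 360° = 202.38°; distance = √((-1339.81)² + (-3254.35)²) = 3519.356 m.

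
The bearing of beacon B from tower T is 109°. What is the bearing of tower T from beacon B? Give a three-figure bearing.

289°

Back-bearing = 109° + 180° = 289°.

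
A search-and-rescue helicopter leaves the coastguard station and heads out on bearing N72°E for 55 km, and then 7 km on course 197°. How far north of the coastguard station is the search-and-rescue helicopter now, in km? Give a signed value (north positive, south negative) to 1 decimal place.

10.3 km

Leg 1 (N72°E, 55 km): east 55 sin 72° = 52.31, north 55 cos 72° = 17.00
Leg 2 (197°, 7 km): east 7 sin 197° = -2.05, north 7 cos 197° = -6.69
Net north component: 10.30 km.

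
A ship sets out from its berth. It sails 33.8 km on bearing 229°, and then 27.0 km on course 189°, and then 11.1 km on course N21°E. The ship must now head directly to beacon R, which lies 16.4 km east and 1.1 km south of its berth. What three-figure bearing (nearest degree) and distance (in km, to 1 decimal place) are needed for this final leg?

048°, 56.3 km

Leg 1 (229°, 33.8 km): east 33.8 sin 229° = -25.51, north 33.8 cos 229° = -22.17
Leg 2 (189°, 27.0 km): east 27.0 sin 189° = -4.22, north 27.0 cos 189° = -26.67
Leg 3 (N21°E, 11.1 km): east 11.1 sin 21° = 3.98, north 11.1 cos 21° = 10.36
Current position: (-25.76, -38.48). Target: (16.4, -1.1). Remaining: Δeast = 42.16, Δnorth = 37.38.
Bearing = atan2(42.16, 37.38) mod 360° = 48.44°; distance = √((42.16)² + (37.38)²) = 56.341 km.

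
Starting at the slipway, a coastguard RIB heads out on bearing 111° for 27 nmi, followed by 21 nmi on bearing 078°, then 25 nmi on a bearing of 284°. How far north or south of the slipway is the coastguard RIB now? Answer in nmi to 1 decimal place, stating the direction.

0.7 nmi north

Leg 1 (111°, 27 nmi): east 27 sin 111° = 25.21, north 27 cos 111° = -9.68
Leg 2 (078°, 21 nmi): east 21 sin 78° = 20.54, north 21 cos 78° = 4.37
Leg 3 (284°, 25 nmi): east 25 sin 284° = -24.26, north 25 cos 284° = 6.05
Net north component: 0.74 nmi.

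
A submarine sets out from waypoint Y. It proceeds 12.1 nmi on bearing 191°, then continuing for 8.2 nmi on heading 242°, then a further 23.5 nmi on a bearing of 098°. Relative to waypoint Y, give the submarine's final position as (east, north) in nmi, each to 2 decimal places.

(13.72, -19.00)

Leg 1 (191°, 12.1 nmi): east 12.1 sin 191° = -2.31, north 12.1 cos 191° = -11.88
Leg 2 (242°, 8.2 nmi): east 8.2 sin 242° = -7.24, north 8.2 cos 242° = -3.85
Leg 3 (098°, 23.5 nmi): east 23.5 sin 98° = 23.27, north 23.5 cos 98° = -3.27
Summing: 13.72 nmi east, -19.00 nmi north → (13.72, -19.00).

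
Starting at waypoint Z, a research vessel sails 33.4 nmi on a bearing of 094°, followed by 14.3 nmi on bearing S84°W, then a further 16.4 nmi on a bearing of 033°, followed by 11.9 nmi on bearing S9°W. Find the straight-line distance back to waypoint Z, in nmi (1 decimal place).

26.2 nmi

Leg 1 (094°, 33.4 nmi): east 33.4 sin 94° = 33.32, north 33.4 cos 94° = -2.33
Leg 2 (S84°W, 14.3 nmi): east 14.3 sin 264° = -14.22, north 14.3 cos 264° = -1.49
Leg 3 (033°, 16.4 nmi): east 16.4 sin 33° = 8.93, north 16.4 cos 33° = 13.75
Leg 4 (S9°W, 11.9 nmi): east 11.9 sin 189° = -1.86, north 11.9 cos 189° = -11.75
Net: 26.17 east, -1.82 north. Distance = √((26.17)² + (-1.82)²) = 26.231 nmi.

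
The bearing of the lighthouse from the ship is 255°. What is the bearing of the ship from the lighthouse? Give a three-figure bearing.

075°

Back-bearing = 255° − 180° = 075°.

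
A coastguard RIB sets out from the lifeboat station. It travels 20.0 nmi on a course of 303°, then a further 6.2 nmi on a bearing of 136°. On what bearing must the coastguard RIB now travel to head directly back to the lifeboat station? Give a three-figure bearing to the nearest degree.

Leg 1 (303°, 20.0 nmi): east 20.0 sin 303° = -16.77, north 20.0 cos 303° = 10.89
Leg 2 (136°, 6.2 nmi): east 6.2 sin 136° = 4.31, north 6.2 cos 136° = -4.46
Net displacement: -12.47 east, 6.43 north. Direction back to start is (12.47, -6.43): bearing = atan2(12.47, -6.43) mod 360° = 117.29° ≈ 117°.

117°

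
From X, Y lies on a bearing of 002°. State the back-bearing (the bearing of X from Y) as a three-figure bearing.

Back-bearing = 002° + 180° = 182°.

182°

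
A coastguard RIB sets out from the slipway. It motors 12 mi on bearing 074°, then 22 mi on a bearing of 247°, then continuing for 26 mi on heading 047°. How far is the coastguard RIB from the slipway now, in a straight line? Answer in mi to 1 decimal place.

16.2 mi

Leg 1 (074°, 12 mi): east 12 sin 74° = 11.54, north 12 cos 74° = 3.31
Leg 2 (247°, 22 mi): east 22 sin 247° = -20.25, north 22 cos 247° = -8.60
Leg 3 (047°, 26 mi): east 26 sin 47° = 19.02, north 26 cos 47° = 17.73
Net: 10.30 east, 12.44 north. Distance = √((10.30)² + (12.44)²) = 16.153 mi.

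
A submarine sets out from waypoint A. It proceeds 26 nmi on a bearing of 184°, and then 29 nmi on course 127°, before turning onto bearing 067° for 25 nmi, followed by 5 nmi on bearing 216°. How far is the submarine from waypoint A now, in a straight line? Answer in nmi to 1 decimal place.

56.0 nmi

Leg 1 (184°, 26 nmi): east 26 sin 184° = -1.81, north 26 cos 184° = -25.94
Leg 2 (127°, 29 nmi): east 29 sin 127° = 23.16, north 29 cos 127° = -17.45
Leg 3 (067°, 25 nmi): east 25 sin 67° = 23.01, north 25 cos 67° = 9.77
Leg 4 (216°, 5 nmi): east 5 sin 216° = -2.94, north 5 cos 216° = -4.05
Net: 41.42 east, -37.67 north. Distance = √((41.42)² + (-37.67)²) = 55.986 nmi.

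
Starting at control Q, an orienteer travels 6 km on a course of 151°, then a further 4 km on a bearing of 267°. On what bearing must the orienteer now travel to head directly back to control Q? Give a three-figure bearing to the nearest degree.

Leg 1 (151°, 6 km): east 6 sin 151° = 2.91, north 6 cos 151° = -5.25
Leg 2 (267°, 4 km): east 4 sin 267° = -3.99, north 4 cos 267° = -0.21
Net displacement: -1.09 east, -5.46 north. Direction back to start is (1.09, 5.46): bearing = atan2(1.09, 5.46) mod 360° = 11.25° ≈ 011°.

011°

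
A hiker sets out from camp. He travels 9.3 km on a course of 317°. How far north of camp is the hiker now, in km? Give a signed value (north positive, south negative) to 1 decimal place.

6.8 km

Leg 1 (317°, 9.3 km): east 9.3 sin 317° = -6.34, north 9.3 cos 317° = 6.80
Net north component: 6.80 km.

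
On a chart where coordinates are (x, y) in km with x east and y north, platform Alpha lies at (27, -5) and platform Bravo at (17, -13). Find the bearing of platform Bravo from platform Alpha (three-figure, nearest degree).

Δeast = 17 − 27 = -10.00; Δnorth = -13 − -5 = -8.00.
Bearing = atan2(Δeast, Δnorth) mod 360° = 231.34° ≈ 231°.

231°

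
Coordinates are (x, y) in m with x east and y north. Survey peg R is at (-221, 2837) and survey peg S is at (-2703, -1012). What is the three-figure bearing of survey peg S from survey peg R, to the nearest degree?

213°

Δeast = -2703 − -221 = -2482.00; Δnorth = -1012 − 2837 = -3849.00.
Bearing = atan2(Δeast, Δnorth) mod 360° = 212.82° ≈ 213°.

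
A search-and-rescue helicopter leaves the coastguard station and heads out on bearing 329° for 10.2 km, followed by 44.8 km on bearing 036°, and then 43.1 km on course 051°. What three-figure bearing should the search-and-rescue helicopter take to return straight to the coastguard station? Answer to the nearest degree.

217°

Leg 1 (329°, 10.2 km): east 10.2 sin 329° = -5.25, north 10.2 cos 329° = 8.74
Leg 2 (036°, 44.8 km): east 44.8 sin 36° = 26.33, north 44.8 cos 36° = 36.24
Leg 3 (051°, 43.1 km): east 43.1 sin 51° = 33.49, north 43.1 cos 51° = 27.12
Net displacement: 54.57 east, 72.11 north. Direction back to start is (-54.57, -72.11): bearing = atan2(-54.57, -72.11) mod 360° = 217.12° ≈ 217°.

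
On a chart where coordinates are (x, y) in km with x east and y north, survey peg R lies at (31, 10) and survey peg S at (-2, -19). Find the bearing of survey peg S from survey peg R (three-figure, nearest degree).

229°

Δeast = -2 − 31 = -33.00; Δnorth = -19 − 10 = -29.00.
Bearing = atan2(Δeast, Δnorth) mod 360° = 228.69° ≈ 229°.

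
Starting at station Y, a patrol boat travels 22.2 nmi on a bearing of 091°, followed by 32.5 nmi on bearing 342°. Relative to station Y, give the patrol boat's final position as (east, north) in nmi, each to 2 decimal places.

(12.15, 30.52)

Leg 1 (091°, 22.2 nmi): east 22.2 sin 91° = 22.20, north 22.2 cos 91° = -0.39
Leg 2 (342°, 32.5 nmi): east 32.5 sin 342° = -10.04, north 32.5 cos 342° = 30.91
Summing: 12.15 nmi east, 30.52 nmi north → (12.15, 30.52).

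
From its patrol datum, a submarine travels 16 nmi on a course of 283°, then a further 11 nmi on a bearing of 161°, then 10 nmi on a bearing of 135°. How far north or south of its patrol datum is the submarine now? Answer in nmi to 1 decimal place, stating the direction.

13.9 nmi south

Leg 1 (283°, 16 nmi): east 16 sin 283° = -15.59, north 16 cos 283° = 3.60
Leg 2 (161°, 11 nmi): east 11 sin 161° = 3.58, north 11 cos 161° = -10.40
Leg 3 (135°, 10 nmi): east 10 sin 135° = 7.07, north 10 cos 135° = -7.07
Net north component: -13.87 nmi.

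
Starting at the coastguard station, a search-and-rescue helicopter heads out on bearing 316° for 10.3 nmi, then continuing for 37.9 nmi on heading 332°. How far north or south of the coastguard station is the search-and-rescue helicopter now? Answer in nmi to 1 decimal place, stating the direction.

Leg 1 (316°, 10.3 nmi): east 10.3 sin 316° = -7.15, north 10.3 cos 316° = 7.41
Leg 2 (332°, 37.9 nmi): east 37.9 sin 332° = -17.79, north 37.9 cos 332° = 33.46
Net north component: 40.87 nmi.

40.9 nmi north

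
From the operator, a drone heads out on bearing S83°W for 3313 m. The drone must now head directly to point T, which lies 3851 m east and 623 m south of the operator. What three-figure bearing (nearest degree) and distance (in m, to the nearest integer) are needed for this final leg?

Leg 1 (S83°W, 3313 m): east 3313 sin 263° = -3288.31, north 3313 cos 263° = -403.75
Current position: (-3288.31, -403.75). Target: (3851, -623). Remaining: Δeast = 7139.31, Δnorth = -219.25.
Bearing = atan2(7139.31, -219.25) mod 360° = 91.76°; distance = √((7139.31)² + (-219.25)²) = 7142.671 m.

092°, 7143 m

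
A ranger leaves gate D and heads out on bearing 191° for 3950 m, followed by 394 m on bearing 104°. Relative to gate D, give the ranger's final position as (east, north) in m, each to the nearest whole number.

Leg 1 (191°, 3950 m): east 3950 sin 191° = -753.70, north 3950 cos 191° = -3877.43
Leg 2 (104°, 394 m): east 394 sin 104° = 382.30, north 394 cos 104° = -95.32
Summing: -371.40 m east, -3972.74 m north → (-371, -3973).

(-371, -3973)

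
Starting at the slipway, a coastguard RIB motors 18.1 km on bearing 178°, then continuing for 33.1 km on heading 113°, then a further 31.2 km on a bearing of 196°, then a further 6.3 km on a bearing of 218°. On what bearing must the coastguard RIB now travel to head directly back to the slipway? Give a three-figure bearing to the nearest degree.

344°

Leg 1 (178°, 18.1 km): east 18.1 sin 178° = 0.63, north 18.1 cos 178° = -18.09
Leg 2 (113°, 33.1 km): east 33.1 sin 113° = 30.47, north 33.1 cos 113° = -12.93
Leg 3 (196°, 31.2 km): east 31.2 sin 196° = -8.60, north 31.2 cos 196° = -29.99
Leg 4 (218°, 6.3 km): east 6.3 sin 218° = -3.88, north 6.3 cos 218° = -4.96
Net displacement: 18.62 east, -65.98 north. Direction back to start is (-18.62, 65.98): bearing = atan2(-18.62, 65.98) mod 360° = 344.24° ≈ 344°.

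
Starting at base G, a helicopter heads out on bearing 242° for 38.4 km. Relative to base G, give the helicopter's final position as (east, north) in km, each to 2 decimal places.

(-33.91, -18.03)

Leg 1 (242°, 38.4 km): east 38.4 sin 242° = -33.91, north 38.4 cos 242° = -18.03
Summing: -33.91 km east, -18.03 km north → (-33.91, -18.03).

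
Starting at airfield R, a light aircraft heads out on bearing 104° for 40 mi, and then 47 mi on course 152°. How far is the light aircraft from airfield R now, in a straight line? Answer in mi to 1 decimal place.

Leg 1 (104°, 40 mi): east 40 sin 104° = 38.81, north 40 cos 104° = -9.68
Leg 2 (152°, 47 mi): east 47 sin 152° = 22.07, north 47 cos 152° = -41.50
Net: 60.88 east, -51.18 north. Distance = √((60.88)² + (-51.18)²) = 79.529 mi.

79.5 mi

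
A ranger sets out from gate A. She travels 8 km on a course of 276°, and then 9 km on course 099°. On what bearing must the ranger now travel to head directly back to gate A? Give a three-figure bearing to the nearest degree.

301°

Leg 1 (276°, 8 km): east 8 sin 276° = -7.96, north 8 cos 276° = 0.84
Leg 2 (099°, 9 km): east 9 sin 99° = 8.89, north 9 cos 99° = -1.41
Net displacement: 0.93 east, -0.57 north. Direction back to start is (-0.93, 0.57): bearing = atan2(-0.93, 0.57) mod 360° = 301.50° ≈ 301°.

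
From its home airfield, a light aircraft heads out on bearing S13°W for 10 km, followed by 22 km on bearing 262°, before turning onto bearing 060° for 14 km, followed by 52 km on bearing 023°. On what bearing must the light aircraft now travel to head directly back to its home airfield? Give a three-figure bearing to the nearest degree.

191°

Leg 1 (S13°W, 10 km): east 10 sin 193° = -2.25, north 10 cos 193° = -9.74
Leg 2 (262°, 22 km): east 22 sin 262° = -21.79, north 22 cos 262° = -3.06
Leg 3 (060°, 14 km): east 14 sin 60° = 12.12, north 14 cos 60° = 7.00
Leg 4 (023°, 52 km): east 52 sin 23° = 20.32, north 52 cos 23° = 47.87
Net displacement: 8.41 east, 42.06 north. Direction back to start is (-8.41, -42.06): bearing = atan2(-8.41, -42.06) mod 360° = 191.30° ≈ 191°.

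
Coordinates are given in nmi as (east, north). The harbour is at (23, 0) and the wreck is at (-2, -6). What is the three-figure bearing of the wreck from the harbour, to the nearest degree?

Δeast = -2 − 23 = -25.00; Δnorth = -6 − 0 = -6.00.
Bearing = atan2(Δeast, Δnorth) mod 360° = 256.50° ≈ 257°.

257°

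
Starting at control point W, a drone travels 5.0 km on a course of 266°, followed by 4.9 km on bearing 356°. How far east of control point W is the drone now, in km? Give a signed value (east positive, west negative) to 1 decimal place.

Leg 1 (266°, 5.0 km): east 5.0 sin 266° = -4.99, north 5.0 cos 266° = -0.35
Leg 2 (356°, 4.9 km): east 4.9 sin 356° = -0.34, north 4.9 cos 356° = 4.89
Net east component: -5.33 km.

-5.3 km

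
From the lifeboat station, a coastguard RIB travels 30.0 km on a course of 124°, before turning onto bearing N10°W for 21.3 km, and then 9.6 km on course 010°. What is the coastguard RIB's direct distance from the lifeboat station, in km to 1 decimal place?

26.6 km

Leg 1 (124°, 30.0 km): east 30.0 sin 124° = 24.87, north 30.0 cos 124° = -16.78
Leg 2 (N10°W, 21.3 km): east 21.3 sin 350° = -3.70, north 21.3 cos 350° = 20.98
Leg 3 (010°, 9.6 km): east 9.6 sin 10° = 1.67, north 9.6 cos 10° = 9.45
Net: 22.84 east, 13.65 north. Distance = √((22.84)² + (13.65)²) = 26.610 km.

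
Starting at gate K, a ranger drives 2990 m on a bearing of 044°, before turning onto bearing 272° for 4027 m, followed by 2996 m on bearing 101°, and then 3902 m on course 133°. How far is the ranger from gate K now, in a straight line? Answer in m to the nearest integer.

Leg 1 (044°, 2990 m): east 2990 sin 44° = 2077.03, north 2990 cos 44° = 2150.83
Leg 2 (272°, 4027 m): east 4027 sin 272° = -4024.55, north 4027 cos 272° = 140.54
Leg 3 (101°, 2996 m): east 2996 sin 101° = 2940.96, north 2996 cos 101° = -571.66
Leg 4 (133°, 3902 m): east 3902 sin 133° = 2853.74, north 3902 cos 133° = -2661.16
Net: 3847.18 east, -941.46 north. Distance = √((3847.18)² + (-941.46)²) = 3960.697 m.

3961 m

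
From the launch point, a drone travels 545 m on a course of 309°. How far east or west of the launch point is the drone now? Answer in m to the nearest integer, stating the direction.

424 m west

Leg 1 (309°, 545 m): east 545 sin 309° = -423.54, north 545 cos 309° = 342.98
Net east component: -423.54 m.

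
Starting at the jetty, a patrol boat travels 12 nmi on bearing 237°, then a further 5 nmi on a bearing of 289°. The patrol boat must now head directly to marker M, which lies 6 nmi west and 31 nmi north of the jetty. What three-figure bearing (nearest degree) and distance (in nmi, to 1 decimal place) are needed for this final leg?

014°, 37.0 nmi

Leg 1 (237°, 12 nmi): east 12 sin 237° = -10.06, north 12 cos 237° = -6.54
Leg 2 (289°, 5 nmi): east 5 sin 289° = -4.73, north 5 cos 289° = 1.63
Current position: (-14.79, -4.91). Target: (-6, 31). Remaining: Δeast = 8.79, Δnorth = 35.91.
Bearing = atan2(8.79, 35.91) mod 360° = 13.76°; distance = √((8.79)² + (35.91)²) = 36.968 nmi.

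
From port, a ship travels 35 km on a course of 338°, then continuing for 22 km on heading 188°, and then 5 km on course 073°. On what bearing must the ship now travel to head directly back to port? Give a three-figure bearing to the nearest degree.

137°

Leg 1 (338°, 35 km): east 35 sin 338° = -13.11, north 35 cos 338° = 32.45
Leg 2 (188°, 22 km): east 22 sin 188° = -3.06, north 22 cos 188° = -21.79
Leg 3 (073°, 5 km): east 5 sin 73° = 4.78, north 5 cos 73° = 1.46
Net displacement: -11.39 east, 12.13 north. Direction back to start is (11.39, -12.13): bearing = atan2(11.39, -12.13) mod 360° = 136.79° ≈ 137°.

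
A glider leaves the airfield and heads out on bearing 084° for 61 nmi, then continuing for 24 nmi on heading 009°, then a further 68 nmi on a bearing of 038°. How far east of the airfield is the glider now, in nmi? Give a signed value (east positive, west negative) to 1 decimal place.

106.3 nmi

Leg 1 (084°, 61 nmi): east 61 sin 84° = 60.67, north 61 cos 84° = 6.38
Leg 2 (009°, 24 nmi): east 24 sin 9° = 3.75, north 24 cos 9° = 23.70
Leg 3 (038°, 68 nmi): east 68 sin 38° = 41.86, north 68 cos 38° = 53.58
Net east component: 106.29 nmi.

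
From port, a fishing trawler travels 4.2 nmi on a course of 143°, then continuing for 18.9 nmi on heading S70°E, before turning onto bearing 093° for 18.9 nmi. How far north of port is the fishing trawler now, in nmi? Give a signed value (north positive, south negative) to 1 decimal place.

-10.8 nmi

Leg 1 (143°, 4.2 nmi): east 4.2 sin 143° = 2.53, north 4.2 cos 143° = -3.35
Leg 2 (S70°E, 18.9 nmi): east 18.9 sin 110° = 17.76, north 18.9 cos 110° = -6.46
Leg 3 (093°, 18.9 nmi): east 18.9 sin 93° = 18.87, north 18.9 cos 93° = -0.99
Net north component: -10.81 nmi.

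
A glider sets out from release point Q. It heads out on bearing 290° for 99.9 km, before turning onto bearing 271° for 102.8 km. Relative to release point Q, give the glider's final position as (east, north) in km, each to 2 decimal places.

(-196.66, 35.96)

Leg 1 (290°, 99.9 km): east 99.9 sin 290° = -93.88, north 99.9 cos 290° = 34.17
Leg 2 (271°, 102.8 km): east 102.8 sin 271° = -102.78, north 102.8 cos 271° = 1.79
Summing: -196.66 km east, 35.96 km north → (-196.66, 35.96).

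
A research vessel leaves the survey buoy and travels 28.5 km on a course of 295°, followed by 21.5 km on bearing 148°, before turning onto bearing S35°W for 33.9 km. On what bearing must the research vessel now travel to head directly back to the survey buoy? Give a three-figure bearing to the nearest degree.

045°

Leg 1 (295°, 28.5 km): east 28.5 sin 295° = -25.83, north 28.5 cos 295° = 12.04
Leg 2 (148°, 21.5 km): east 21.5 sin 148° = 11.39, north 21.5 cos 148° = -18.23
Leg 3 (S35°W, 33.9 km): east 33.9 sin 215° = -19.44, north 33.9 cos 215° = -27.77
Net displacement: -33.88 east, -33.96 north. Direction back to start is (33.88, 33.96): bearing = atan2(33.88, 33.96) mod 360° = 44.94° ≈ 045°.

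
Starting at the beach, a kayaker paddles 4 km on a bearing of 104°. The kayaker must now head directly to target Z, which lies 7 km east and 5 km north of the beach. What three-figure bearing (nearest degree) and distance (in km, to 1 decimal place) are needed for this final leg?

Leg 1 (104°, 4 km): east 4 sin 104° = 3.88, north 4 cos 104° = -0.97
Current position: (3.88, -0.97). Target: (7, 5). Remaining: Δeast = 3.12, Δnorth = 5.97.
Bearing = atan2(3.12, 5.97) mod 360° = 27.59°; distance = √((3.12)² + (5.97)²) = 6.734 km.

028°, 6.7 km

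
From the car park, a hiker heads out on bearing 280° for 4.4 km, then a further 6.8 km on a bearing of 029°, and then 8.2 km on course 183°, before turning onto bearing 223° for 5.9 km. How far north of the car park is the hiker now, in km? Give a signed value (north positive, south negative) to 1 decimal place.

-5.8 km

Leg 1 (280°, 4.4 km): east 4.4 sin 280° = -4.33, north 4.4 cos 280° = 0.76
Leg 2 (029°, 6.8 km): east 6.8 sin 29° = 3.30, north 6.8 cos 29° = 5.95
Leg 3 (183°, 8.2 km): east 8.2 sin 183° = -0.43, north 8.2 cos 183° = -8.19
Leg 4 (223°, 5.9 km): east 5.9 sin 223° = -4.02, north 5.9 cos 223° = -4.31
Net north component: -5.79 km.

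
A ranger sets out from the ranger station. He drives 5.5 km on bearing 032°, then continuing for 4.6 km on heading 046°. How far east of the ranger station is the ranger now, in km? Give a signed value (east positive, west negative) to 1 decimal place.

Leg 1 (032°, 5.5 km): east 5.5 sin 32° = 2.91, north 5.5 cos 32° = 4.66
Leg 2 (046°, 4.6 km): east 4.6 sin 46° = 3.31, north 4.6 cos 46° = 3.20
Net east component: 6.22 km.

6.2 km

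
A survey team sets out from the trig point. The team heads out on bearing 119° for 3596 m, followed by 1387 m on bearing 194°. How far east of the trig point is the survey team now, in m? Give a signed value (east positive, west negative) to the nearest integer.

Leg 1 (119°, 3596 m): east 3596 sin 119° = 3145.13, north 3596 cos 119° = -1743.38
Leg 2 (194°, 1387 m): east 1387 sin 194° = -335.55, north 1387 cos 194° = -1345.80
Net east component: 2809.59 m.

2810 m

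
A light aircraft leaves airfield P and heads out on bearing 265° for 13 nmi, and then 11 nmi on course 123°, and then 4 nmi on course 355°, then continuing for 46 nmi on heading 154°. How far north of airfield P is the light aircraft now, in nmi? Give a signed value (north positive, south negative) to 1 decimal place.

Leg 1 (265°, 13 nmi): east 13 sin 265° = -12.95, north 13 cos 265° = -1.13
Leg 2 (123°, 11 nmi): east 11 sin 123° = 9.23, north 11 cos 123° = -5.99
Leg 3 (355°, 4 nmi): east 4 sin 355° = -0.35, north 4 cos 355° = 3.98
Leg 4 (154°, 46 nmi): east 46 sin 154° = 20.17, north 46 cos 154° = -41.34
Net north component: -44.48 nmi.

-44.5 nmi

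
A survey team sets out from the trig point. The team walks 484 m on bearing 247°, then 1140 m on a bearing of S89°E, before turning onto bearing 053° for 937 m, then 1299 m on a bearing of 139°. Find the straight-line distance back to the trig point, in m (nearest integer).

Leg 1 (247°, 484 m): east 484 sin 247° = -445.52, north 484 cos 247° = -189.11
Leg 2 (S89°E, 1140 m): east 1140 sin 91° = 1139.83, north 1140 cos 91° = -19.90
Leg 3 (053°, 937 m): east 937 sin 53° = 748.32, north 937 cos 53° = 563.90
Leg 4 (139°, 1299 m): east 1299 sin 139° = 852.22, north 1299 cos 139° = -980.37
Net: 2294.84 east, -625.48 north. Distance = √((2294.84)² + (-625.48)²) = 2378.556 m.

2379 m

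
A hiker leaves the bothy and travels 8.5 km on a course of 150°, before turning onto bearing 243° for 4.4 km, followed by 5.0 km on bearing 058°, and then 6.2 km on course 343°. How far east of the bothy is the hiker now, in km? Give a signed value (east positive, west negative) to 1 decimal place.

Leg 1 (150°, 8.5 km): east 8.5 sin 150° = 4.25, north 8.5 cos 150° = -7.36
Leg 2 (243°, 4.4 km): east 4.4 sin 243° = -3.92, north 4.4 cos 243° = -2.00
Leg 3 (058°, 5.0 km): east 5.0 sin 58° = 4.24, north 5.0 cos 58° = 2.65
Leg 4 (343°, 6.2 km): east 6.2 sin 343° = -1.81, north 6.2 cos 343° = 5.93
Net east component: 2.76 km.

2.8 km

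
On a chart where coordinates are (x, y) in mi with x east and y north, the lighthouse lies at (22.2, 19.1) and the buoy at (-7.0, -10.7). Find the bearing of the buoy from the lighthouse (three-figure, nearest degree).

Δeast = -7.0 − 22.2 = -29.20; Δnorth = -10.7 − 19.1 = -29.80.
Bearing = atan2(Δeast, Δnorth) mod 360° = 224.42° ≈ 224°.

224°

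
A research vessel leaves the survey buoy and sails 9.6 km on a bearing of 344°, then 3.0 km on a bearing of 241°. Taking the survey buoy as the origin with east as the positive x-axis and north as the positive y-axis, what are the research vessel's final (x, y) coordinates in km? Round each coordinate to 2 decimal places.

Leg 1 (344°, 9.6 km): east 9.6 sin 344° = -2.65, north 9.6 cos 344° = 9.23
Leg 2 (241°, 3.0 km): east 3.0 sin 241° = -2.62, north 3.0 cos 241° = -1.45
Summing: -5.27 km east, 7.77 km north → (-5.27, 7.77).

(-5.27, 7.77)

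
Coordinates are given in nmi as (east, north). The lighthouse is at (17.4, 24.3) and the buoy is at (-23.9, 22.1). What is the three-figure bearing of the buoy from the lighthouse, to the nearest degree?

Δeast = -23.9 − 17.4 = -41.30; Δnorth = 22.1 − 24.3 = -2.20.
Bearing = atan2(Δeast, Δnorth) mod 360° = 266.95° ≈ 267°.

267°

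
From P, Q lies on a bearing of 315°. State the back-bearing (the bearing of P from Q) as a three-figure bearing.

Back-bearing = 315° − 180° = 135°.

135°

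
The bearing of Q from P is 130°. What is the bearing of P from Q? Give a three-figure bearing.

310°

Back-bearing = 130° + 180° = 310°.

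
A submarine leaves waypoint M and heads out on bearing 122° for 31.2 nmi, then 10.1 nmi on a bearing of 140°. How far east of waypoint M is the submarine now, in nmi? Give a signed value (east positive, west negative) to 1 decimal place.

33.0 nmi

Leg 1 (122°, 31.2 nmi): east 31.2 sin 122° = 26.46, north 31.2 cos 122° = -16.53
Leg 2 (140°, 10.1 nmi): east 10.1 sin 140° = 6.49, north 10.1 cos 140° = -7.74
Net east component: 32.95 nmi.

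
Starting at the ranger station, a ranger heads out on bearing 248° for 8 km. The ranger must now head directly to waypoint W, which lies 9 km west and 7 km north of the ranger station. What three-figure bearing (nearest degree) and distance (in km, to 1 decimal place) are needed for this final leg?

Leg 1 (248°, 8 km): east 8 sin 248° = -7.42, north 8 cos 248° = -3.00
Current position: (-7.42, -3.00). Target: (-9, 7). Remaining: Δeast = -1.58, Δnorth = 10.00.
Bearing = atan2(-1.58, 10.00) mod 360° = 351.00°; distance = √((-1.58)² + (10.00)²) = 10.121 km.

351°, 10.1 km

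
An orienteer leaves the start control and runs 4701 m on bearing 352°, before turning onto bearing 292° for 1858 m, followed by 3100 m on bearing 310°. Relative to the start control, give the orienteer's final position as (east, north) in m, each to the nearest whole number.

Leg 1 (352°, 4701 m): east 4701 sin 352° = -654.25, north 4701 cos 352° = 4655.25
Leg 2 (292°, 1858 m): east 1858 sin 292° = -1722.71, north 1858 cos 292° = 696.02
Leg 3 (310°, 3100 m): east 3100 sin 310° = -2374.74, north 3100 cos 310° = 1992.64
Summing: -4751.70 m east, 7343.91 m north → (-4752, 7344).

(-4752, 7344)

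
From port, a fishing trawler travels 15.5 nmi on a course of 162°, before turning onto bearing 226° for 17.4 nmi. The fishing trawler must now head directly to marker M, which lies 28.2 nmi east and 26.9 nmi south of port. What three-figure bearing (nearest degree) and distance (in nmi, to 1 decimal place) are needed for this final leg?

090°, 35.9 nmi

Leg 1 (162°, 15.5 nmi): east 15.5 sin 162° = 4.79, north 15.5 cos 162° = -14.74
Leg 2 (226°, 17.4 nmi): east 17.4 sin 226° = -12.52, north 17.4 cos 226° = -12.09
Current position: (-7.73, -26.83). Target: (28.2, -26.9). Remaining: Δeast = 35.93, Δnorth = -0.07.
Bearing = atan2(35.93, -0.07) mod 360° = 90.11°; distance = √((35.93)² + (-0.07)²) = 35.927 nmi.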